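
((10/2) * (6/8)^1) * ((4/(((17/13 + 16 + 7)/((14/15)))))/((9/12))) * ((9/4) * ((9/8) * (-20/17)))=-12285/5372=-2.29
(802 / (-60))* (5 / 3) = -401 / 18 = -22.28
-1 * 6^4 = -1296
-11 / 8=-1.38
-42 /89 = -0.47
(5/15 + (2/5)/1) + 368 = 5531/15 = 368.73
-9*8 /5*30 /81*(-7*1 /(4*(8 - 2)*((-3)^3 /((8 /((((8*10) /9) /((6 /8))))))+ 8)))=-7 /144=-0.05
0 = 0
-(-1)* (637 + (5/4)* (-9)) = 2503/4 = 625.75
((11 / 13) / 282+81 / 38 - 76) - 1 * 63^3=-8710959380 / 34827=-250120.87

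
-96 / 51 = -32 / 17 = -1.88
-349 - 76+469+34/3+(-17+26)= 193/3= 64.33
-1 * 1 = -1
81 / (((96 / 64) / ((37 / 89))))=1998 / 89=22.45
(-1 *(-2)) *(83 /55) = 166 /55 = 3.02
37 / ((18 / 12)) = 74 / 3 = 24.67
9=9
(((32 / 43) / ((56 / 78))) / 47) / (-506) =-156 / 3579191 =-0.00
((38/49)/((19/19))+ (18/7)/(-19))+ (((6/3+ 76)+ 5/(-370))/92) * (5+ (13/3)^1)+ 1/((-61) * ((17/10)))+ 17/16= 378776558135/39436579056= 9.60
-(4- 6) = 2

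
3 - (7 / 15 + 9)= -97 / 15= -6.47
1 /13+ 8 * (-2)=-207 /13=-15.92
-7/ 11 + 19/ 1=202/ 11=18.36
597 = 597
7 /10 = 0.70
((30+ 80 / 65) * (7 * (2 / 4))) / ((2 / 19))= 26999 / 26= 1038.42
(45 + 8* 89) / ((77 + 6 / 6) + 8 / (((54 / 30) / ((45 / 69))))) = 52233 / 5582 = 9.36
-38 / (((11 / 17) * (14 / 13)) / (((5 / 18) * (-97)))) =2036515 / 1386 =1469.35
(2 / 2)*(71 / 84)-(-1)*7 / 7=155 / 84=1.85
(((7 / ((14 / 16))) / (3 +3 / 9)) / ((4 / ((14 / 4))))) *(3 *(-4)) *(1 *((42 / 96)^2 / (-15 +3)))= 0.40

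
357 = 357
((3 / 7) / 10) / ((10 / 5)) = 3 / 140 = 0.02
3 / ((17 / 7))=21 / 17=1.24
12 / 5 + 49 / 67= 1049 / 335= 3.13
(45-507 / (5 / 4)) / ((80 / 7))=-12621 / 400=-31.55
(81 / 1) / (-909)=-9 / 101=-0.09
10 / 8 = 1.25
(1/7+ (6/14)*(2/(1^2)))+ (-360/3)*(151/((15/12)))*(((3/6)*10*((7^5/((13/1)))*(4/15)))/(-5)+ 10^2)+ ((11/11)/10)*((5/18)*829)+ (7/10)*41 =8302504439/2340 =3548078.82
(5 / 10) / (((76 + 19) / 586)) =293 / 95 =3.08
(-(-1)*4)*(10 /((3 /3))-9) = 4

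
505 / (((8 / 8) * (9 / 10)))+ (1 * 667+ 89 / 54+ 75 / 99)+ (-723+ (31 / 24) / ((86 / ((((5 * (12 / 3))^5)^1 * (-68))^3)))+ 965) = -3952606445567999999962388975 / 25542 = -154749293147286821703953.80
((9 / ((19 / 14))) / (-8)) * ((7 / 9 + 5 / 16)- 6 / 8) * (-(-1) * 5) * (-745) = 1277675 / 1216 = 1050.72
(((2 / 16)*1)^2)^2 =1 / 4096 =0.00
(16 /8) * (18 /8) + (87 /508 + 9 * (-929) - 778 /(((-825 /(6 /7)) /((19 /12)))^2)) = -8356.33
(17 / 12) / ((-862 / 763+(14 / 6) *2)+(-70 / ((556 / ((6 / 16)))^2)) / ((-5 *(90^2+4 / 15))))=3897656884129792 / 9731070893818273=0.40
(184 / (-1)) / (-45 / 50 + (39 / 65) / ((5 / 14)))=-9200 / 39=-235.90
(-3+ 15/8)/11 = -9/88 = -0.10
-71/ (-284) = 1/ 4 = 0.25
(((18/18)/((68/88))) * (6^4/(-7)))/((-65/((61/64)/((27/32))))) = 32208/7735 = 4.16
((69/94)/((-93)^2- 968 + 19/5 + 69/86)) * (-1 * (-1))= 4945/51775341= 0.00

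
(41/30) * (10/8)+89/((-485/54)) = -8.20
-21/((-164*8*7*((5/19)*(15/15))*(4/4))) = 57/6560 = 0.01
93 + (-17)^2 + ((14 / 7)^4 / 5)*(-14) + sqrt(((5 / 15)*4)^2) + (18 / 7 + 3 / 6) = 71737 / 210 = 341.60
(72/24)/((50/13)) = 39/50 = 0.78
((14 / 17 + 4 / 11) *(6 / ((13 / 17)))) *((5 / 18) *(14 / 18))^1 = 2590 / 1287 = 2.01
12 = 12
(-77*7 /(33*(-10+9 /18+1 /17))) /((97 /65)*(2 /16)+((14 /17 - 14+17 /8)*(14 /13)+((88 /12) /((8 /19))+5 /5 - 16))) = -14727440 /79156353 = -0.19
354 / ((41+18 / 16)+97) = 944 / 371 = 2.54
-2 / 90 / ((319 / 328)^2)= -107584 / 4579245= -0.02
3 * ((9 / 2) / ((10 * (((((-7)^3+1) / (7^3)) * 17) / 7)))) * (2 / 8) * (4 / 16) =-7203 / 206720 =-0.03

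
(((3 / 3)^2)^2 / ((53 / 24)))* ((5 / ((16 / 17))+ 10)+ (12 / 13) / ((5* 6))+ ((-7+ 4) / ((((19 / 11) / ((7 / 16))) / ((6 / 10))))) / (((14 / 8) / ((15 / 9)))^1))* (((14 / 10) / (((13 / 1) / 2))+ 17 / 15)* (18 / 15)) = 232441767 / 21272875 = 10.93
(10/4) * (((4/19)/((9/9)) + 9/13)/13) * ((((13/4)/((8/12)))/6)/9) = 0.02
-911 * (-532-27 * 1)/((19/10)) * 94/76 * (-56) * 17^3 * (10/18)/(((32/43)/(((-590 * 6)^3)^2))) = -48372483214271231178967767600000000/361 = -133995798377482634844786100000000.00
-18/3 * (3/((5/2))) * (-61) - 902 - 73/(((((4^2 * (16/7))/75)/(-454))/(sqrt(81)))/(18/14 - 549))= -107212446721/320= -335038896.00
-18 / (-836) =0.02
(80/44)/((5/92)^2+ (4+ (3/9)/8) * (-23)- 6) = -101568/5527885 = -0.02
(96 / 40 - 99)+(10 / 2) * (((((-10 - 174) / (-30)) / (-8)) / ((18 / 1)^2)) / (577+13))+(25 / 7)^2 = -4712171591 / 56201040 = -83.84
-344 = -344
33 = 33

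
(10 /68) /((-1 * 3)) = -5 /102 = -0.05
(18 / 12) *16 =24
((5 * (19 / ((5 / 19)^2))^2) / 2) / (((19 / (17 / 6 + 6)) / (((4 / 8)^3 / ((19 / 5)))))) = 6907013 / 2400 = 2877.92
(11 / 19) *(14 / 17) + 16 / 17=458 / 323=1.42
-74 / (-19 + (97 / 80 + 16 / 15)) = 17760 / 4013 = 4.43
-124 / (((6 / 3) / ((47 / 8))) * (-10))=1457 / 40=36.42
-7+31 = 24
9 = 9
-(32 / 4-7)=-1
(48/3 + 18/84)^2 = 51529/196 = 262.90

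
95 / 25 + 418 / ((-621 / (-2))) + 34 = 121549 / 3105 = 39.15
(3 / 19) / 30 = 1 / 190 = 0.01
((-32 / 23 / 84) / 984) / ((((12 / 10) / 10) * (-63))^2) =-625 / 2122148889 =-0.00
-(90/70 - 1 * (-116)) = -821/7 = -117.29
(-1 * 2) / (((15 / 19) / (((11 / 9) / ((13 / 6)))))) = -836 / 585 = -1.43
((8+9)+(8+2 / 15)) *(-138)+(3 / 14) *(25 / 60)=-971127 / 280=-3468.31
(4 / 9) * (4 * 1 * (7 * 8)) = 896 / 9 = 99.56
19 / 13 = 1.46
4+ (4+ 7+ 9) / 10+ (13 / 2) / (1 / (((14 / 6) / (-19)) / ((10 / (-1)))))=6.08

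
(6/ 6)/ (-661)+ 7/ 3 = 4624/ 1983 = 2.33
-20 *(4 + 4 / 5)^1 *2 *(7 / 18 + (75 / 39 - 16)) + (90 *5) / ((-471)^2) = 2526425854 / 961311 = 2628.10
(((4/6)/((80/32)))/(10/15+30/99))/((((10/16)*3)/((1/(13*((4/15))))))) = 11/260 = 0.04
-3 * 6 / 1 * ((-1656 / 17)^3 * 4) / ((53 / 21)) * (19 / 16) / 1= 8153919260928 / 260389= 31314376.80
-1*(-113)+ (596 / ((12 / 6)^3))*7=1269 / 2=634.50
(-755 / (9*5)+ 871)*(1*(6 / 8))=1922 / 3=640.67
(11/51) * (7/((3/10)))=770/153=5.03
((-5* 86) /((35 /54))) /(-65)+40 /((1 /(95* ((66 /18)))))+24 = 19065692 /1365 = 13967.54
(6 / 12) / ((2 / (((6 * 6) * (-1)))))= -9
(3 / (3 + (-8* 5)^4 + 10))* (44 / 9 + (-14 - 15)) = -217 / 7680039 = -0.00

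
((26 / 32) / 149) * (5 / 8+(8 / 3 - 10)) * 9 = -6279 / 19072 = -0.33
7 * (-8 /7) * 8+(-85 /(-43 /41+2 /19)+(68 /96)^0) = 3982 /147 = 27.09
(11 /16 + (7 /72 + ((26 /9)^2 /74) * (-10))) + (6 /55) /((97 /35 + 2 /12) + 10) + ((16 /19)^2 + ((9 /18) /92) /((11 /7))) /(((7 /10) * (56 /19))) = 34733057923 /3230300769696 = 0.01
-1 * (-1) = 1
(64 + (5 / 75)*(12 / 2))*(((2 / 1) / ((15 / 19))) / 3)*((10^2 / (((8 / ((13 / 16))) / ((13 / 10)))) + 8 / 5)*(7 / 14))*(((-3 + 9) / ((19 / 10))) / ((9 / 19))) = 4830161 / 1800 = 2683.42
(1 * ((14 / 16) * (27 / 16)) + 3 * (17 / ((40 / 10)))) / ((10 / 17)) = 30957 / 1280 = 24.19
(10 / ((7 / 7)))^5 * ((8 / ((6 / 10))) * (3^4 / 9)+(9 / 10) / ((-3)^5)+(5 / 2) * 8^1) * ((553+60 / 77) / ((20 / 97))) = 78171677211500 / 2079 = 37600614339.35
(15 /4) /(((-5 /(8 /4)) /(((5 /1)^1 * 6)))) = -45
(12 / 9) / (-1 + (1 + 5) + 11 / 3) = 2 / 13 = 0.15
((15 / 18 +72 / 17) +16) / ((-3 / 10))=-10745 / 153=-70.23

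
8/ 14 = 4/ 7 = 0.57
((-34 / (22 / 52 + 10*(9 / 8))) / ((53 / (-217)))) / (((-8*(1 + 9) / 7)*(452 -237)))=-335699 / 69167650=-0.00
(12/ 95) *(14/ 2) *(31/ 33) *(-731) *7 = -4250.29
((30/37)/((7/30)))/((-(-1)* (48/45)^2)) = 50625/16576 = 3.05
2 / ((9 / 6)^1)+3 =13 / 3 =4.33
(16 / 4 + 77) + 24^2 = 657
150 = 150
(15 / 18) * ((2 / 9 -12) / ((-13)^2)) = -265 / 4563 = -0.06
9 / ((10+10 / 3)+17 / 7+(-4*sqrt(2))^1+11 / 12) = 28224*sqrt(2) / 193001+117684 / 193001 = 0.82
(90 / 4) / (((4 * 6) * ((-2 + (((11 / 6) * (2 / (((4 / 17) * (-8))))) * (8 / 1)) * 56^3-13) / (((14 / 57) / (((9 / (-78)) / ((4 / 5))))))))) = 91 / 155991767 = 0.00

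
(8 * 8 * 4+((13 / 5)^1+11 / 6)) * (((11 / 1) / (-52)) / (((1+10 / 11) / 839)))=-61012919 / 2520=-24211.48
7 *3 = 21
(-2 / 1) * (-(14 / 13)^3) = 5488 / 2197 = 2.50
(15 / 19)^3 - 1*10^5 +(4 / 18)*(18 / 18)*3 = -2057676157 / 20577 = -99998.84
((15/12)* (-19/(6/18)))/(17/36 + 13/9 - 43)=855/493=1.73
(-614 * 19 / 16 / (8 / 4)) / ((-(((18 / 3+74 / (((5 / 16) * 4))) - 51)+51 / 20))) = 5833 / 268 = 21.76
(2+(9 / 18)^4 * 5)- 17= -235 / 16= -14.69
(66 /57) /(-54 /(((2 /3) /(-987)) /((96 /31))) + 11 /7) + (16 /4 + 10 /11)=55121620364 /11228467525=4.91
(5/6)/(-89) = -5/534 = -0.01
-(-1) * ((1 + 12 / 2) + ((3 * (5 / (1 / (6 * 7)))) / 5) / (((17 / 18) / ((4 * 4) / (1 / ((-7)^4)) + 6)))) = 87141215 / 17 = 5125953.82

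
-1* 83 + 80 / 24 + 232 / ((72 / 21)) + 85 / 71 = -767 / 71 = -10.80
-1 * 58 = -58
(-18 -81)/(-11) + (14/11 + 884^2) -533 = 8590266/11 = 780933.27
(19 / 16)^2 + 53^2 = 719465 / 256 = 2810.41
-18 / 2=-9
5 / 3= 1.67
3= 3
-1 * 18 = -18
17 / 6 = 2.83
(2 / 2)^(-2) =1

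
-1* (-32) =32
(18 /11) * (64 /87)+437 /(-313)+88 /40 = 1002262 /499235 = 2.01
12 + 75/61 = 807/61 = 13.23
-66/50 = -33/25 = -1.32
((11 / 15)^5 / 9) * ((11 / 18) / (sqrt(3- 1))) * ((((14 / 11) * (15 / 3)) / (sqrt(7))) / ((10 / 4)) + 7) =161051 * sqrt(14) / 61509375 + 12400927 * sqrt(2) / 246037500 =0.08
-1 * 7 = -7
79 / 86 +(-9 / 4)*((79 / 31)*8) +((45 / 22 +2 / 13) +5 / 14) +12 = -81116557 / 2668666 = -30.40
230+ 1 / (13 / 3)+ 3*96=6737 / 13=518.23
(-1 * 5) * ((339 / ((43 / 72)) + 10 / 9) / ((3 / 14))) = -15407140 / 1161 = -13270.58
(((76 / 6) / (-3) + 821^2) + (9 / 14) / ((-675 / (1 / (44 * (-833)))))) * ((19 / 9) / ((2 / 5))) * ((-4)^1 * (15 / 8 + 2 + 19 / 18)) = -104979324793839847 / 1496281248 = -70160155.34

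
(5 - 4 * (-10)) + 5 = 50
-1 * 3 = -3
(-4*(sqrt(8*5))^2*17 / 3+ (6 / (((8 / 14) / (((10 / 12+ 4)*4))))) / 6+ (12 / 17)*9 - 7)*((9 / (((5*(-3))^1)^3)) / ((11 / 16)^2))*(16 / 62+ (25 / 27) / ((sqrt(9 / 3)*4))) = 570208*sqrt(3) / 1499553+ 18246656 / 14347575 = 1.93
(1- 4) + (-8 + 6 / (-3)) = -13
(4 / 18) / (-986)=-0.00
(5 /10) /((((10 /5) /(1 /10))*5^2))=1 /1000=0.00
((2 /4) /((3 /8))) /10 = 2 /15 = 0.13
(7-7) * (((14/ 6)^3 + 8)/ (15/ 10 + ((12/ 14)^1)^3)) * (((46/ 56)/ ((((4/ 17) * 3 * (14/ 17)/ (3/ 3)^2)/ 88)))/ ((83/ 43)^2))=0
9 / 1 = 9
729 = 729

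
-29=-29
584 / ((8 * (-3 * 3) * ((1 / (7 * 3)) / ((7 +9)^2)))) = -130816 / 3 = -43605.33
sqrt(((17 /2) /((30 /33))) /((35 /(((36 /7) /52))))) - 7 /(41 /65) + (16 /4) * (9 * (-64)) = -94919 /41 + 3 * sqrt(2431) /910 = -2314.94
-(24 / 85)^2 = -576 / 7225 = -0.08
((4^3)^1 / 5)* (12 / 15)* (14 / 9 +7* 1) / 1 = 87.61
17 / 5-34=-153 / 5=-30.60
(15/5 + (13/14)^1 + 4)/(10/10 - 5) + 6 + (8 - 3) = 505/56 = 9.02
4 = 4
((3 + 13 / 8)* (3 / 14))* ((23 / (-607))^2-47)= -961069857 / 20633144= -46.58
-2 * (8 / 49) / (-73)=16 / 3577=0.00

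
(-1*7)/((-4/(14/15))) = 49/30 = 1.63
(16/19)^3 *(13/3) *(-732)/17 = -12992512/116603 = -111.43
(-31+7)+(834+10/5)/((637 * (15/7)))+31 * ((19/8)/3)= 4201/3640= 1.15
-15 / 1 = -15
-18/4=-9/2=-4.50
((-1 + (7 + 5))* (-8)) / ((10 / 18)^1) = -158.40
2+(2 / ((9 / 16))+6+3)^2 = 12931 / 81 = 159.64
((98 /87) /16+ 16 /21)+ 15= 77135 /4872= 15.83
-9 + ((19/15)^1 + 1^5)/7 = -911/105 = -8.68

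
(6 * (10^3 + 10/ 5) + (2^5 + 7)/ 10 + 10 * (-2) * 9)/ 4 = 58359/ 40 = 1458.98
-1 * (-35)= 35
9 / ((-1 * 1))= -9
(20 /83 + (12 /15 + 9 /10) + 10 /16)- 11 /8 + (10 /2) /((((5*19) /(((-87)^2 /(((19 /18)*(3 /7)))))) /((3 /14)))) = 113794557 /599260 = 189.89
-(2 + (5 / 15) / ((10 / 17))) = -77 / 30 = -2.57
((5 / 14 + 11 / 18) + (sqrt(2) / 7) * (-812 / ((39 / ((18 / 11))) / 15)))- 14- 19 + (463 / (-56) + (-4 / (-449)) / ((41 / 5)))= -10440 * sqrt(2) / 143- 373895119 / 9278136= -143.55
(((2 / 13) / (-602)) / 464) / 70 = -1 / 127094240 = -0.00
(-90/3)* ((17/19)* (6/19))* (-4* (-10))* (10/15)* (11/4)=-224400/361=-621.61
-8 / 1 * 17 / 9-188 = -1828 / 9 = -203.11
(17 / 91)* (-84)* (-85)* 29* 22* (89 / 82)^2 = 21907347330 / 21853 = 1002486.95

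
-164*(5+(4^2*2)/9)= -12628/9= -1403.11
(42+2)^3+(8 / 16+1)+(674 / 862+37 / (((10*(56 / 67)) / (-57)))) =20499659407 / 241360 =84933.96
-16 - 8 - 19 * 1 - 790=-833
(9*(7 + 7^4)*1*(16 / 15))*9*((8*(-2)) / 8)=-2080512 / 5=-416102.40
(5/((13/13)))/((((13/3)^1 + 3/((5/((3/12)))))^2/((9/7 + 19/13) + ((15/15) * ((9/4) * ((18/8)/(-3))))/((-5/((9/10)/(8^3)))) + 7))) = 2.42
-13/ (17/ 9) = -117/ 17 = -6.88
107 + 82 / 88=4749 / 44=107.93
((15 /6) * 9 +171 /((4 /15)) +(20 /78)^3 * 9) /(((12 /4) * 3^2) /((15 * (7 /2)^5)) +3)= 1470873428675 /6654089052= 221.05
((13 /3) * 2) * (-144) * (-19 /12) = 1976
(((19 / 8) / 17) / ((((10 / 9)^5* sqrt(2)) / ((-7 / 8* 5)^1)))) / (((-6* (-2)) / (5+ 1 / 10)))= -7853517* sqrt(2) / 102400000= -0.11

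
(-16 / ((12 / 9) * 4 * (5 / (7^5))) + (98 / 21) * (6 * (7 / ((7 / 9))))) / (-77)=7023 / 55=127.69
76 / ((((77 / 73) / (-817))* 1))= -4532716 / 77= -58866.44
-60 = -60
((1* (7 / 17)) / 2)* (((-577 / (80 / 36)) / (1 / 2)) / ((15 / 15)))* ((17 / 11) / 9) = -4039 / 220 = -18.36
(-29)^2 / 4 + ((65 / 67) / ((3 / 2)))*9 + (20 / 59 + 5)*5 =3838613 / 15812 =242.77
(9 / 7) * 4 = 36 / 7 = 5.14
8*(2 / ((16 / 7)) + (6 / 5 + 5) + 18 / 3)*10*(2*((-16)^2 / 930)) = 267776 / 465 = 575.86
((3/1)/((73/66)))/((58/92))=9108/2117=4.30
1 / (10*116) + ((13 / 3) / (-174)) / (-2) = 139 / 10440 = 0.01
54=54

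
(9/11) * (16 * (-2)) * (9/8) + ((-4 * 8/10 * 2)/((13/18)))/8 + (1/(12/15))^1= -83833/2860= -29.31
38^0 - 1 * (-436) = 437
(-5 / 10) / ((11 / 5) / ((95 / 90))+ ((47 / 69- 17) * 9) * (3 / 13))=28405 / 1807056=0.02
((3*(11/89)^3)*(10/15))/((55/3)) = 726/3524845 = 0.00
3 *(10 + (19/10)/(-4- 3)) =2043/70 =29.19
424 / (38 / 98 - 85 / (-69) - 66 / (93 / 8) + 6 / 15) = -111099660 / 958439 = -115.92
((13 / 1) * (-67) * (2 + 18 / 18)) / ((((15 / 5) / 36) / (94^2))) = -277061616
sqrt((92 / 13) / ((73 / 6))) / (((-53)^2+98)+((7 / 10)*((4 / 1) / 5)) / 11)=550*sqrt(130962) / 758667611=0.00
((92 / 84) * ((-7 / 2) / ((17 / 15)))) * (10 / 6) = -575 / 102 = -5.64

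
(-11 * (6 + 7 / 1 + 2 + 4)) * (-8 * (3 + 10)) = 21736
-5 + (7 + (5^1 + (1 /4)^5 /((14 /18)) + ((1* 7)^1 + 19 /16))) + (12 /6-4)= 94537 /7168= 13.19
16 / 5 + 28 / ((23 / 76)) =11008 / 115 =95.72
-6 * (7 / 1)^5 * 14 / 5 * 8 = -11294304 / 5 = -2258860.80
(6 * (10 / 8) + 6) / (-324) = -1 / 24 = -0.04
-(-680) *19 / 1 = 12920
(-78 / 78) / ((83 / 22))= -22 / 83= -0.27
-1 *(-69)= 69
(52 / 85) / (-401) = -52 / 34085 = -0.00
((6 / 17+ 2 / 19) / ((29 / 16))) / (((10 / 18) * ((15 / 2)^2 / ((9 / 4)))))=21312 / 1170875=0.02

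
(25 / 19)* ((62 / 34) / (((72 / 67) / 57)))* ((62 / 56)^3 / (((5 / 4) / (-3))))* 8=-3316.11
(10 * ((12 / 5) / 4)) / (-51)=-2 / 17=-0.12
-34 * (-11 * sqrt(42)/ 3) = 374 * sqrt(42)/ 3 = 807.93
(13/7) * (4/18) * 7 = 26/9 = 2.89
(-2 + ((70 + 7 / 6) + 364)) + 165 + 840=1438.17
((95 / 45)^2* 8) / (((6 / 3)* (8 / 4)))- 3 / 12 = 2807 / 324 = 8.66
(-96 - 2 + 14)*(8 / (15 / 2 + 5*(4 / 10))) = -1344 / 19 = -70.74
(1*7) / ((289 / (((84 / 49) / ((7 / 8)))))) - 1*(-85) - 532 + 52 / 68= -902638 / 2023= -446.19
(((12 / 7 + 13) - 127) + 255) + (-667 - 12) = -3754 / 7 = -536.29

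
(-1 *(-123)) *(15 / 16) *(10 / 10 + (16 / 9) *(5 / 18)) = 24805 / 144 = 172.26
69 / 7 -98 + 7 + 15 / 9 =-1669 / 21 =-79.48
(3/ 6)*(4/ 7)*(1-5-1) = -10/ 7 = -1.43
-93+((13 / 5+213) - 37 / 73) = 44564 / 365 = 122.09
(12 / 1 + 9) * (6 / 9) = 14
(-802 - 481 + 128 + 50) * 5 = -5525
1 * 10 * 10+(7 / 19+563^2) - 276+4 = 6019150 / 19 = 316797.37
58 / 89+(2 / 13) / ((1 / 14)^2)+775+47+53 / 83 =853.44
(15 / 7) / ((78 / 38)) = 1.04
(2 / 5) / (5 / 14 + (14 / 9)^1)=252 / 1205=0.21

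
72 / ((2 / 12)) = 432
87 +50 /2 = 112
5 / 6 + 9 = 59 / 6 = 9.83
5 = 5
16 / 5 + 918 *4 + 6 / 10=18379 / 5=3675.80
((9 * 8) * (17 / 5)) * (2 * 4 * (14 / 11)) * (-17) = -2330496 / 55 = -42372.65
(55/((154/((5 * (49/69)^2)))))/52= 8575/495144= 0.02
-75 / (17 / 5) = -375 / 17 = -22.06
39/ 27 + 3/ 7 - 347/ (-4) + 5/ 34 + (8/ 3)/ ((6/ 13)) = 405043/ 4284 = 94.55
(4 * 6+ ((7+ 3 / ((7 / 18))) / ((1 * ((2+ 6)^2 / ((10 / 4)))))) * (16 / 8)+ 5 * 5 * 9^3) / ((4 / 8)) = 8176067 / 224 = 36500.30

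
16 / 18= 8 / 9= 0.89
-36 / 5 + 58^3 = 975524 / 5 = 195104.80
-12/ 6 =-2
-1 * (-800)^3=512000000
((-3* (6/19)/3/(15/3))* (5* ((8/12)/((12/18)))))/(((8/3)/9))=-1.07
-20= -20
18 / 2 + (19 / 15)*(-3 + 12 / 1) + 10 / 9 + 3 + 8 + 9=1868 / 45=41.51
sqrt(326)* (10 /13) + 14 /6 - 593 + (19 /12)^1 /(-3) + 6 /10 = -576.71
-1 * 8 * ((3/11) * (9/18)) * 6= -72/11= -6.55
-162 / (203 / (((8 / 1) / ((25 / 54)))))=-69984 / 5075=-13.79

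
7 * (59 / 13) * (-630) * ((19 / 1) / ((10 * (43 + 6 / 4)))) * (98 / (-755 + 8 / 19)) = 3467044 / 31239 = 110.98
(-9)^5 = -59049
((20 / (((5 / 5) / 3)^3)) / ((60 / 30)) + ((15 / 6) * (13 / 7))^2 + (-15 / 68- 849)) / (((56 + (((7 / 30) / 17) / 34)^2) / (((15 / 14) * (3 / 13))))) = -184862897878500 / 75079900240891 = -2.46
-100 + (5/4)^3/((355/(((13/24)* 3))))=-3634875/36352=-99.99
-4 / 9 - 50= -454 / 9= -50.44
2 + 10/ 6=11/ 3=3.67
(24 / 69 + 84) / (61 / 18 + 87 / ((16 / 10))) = 139680 / 95657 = 1.46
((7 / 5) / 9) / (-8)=-0.02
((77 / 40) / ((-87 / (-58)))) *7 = 539 / 60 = 8.98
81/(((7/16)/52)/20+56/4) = 1347840/232967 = 5.79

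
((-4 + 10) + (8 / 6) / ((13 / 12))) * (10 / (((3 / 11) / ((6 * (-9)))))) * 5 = -930600 / 13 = -71584.62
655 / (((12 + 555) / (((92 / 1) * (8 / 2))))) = 241040 / 567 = 425.11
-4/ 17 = -0.24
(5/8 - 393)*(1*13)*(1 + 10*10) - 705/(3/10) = -4140307/8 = -517538.38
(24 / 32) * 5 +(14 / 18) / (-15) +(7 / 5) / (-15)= 3.60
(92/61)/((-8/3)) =-69/122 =-0.57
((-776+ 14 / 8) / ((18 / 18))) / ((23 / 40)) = -30970 / 23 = -1346.52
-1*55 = -55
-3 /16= -0.19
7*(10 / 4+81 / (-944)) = 15953 / 944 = 16.90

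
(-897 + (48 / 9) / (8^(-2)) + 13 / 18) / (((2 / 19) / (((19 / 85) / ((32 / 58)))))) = -104574841 / 48960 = -2135.92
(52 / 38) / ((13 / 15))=30 / 19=1.58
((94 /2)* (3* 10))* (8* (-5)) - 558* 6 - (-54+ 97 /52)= -3104185 /52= -59695.87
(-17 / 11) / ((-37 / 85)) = 1445 / 407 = 3.55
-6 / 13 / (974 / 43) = -129 / 6331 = -0.02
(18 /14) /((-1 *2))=-9 /14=-0.64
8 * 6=48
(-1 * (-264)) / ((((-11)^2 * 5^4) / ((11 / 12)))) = 2 / 625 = 0.00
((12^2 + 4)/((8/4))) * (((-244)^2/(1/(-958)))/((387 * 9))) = -4220626112/3483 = -1211778.96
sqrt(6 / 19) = sqrt(114) / 19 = 0.56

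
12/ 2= 6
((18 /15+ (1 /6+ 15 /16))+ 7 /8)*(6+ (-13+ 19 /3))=-763 /360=-2.12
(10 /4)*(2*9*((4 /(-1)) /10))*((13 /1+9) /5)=-396 /5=-79.20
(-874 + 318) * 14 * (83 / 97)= -646072 / 97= -6660.54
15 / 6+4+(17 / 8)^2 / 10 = 4449 / 640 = 6.95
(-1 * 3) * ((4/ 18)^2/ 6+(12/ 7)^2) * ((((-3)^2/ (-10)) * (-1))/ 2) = -3509/ 882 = -3.98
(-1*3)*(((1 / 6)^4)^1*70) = -35 / 216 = -0.16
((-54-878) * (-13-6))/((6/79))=699466/3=233155.33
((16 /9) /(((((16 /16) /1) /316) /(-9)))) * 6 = -30336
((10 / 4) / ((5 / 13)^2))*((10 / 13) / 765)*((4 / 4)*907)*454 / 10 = 699.75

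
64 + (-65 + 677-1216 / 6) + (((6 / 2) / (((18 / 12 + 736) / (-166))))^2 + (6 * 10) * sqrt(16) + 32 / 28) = 32663909836 / 45688125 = 714.93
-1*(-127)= 127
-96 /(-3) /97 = 32 /97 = 0.33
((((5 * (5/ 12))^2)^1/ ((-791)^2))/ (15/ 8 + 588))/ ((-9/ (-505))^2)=159390625/ 4304874235662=0.00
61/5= 12.20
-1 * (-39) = 39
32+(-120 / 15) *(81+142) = -1752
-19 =-19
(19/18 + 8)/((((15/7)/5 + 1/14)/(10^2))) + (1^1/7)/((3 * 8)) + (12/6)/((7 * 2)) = 912875/504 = 1811.26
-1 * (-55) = 55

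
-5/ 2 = -2.50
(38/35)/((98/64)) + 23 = 40661/1715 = 23.71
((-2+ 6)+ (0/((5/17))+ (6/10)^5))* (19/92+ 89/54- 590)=-18616924079/7762500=-2398.32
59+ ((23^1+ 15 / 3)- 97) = -10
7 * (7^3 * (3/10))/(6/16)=9604/5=1920.80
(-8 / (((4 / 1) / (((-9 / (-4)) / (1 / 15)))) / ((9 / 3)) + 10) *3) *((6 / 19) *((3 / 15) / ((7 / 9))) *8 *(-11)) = 4618944 / 270389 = 17.08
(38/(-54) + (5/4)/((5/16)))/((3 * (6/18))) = 89/27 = 3.30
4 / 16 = 1 / 4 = 0.25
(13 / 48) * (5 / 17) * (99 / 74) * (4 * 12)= 6435 / 1258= 5.12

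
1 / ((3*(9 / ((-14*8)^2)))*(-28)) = -16.59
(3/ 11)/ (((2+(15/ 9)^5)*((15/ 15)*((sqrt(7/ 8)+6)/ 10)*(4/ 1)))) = 87480/ 11161601 - 3645*sqrt(14)/ 11161601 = 0.01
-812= -812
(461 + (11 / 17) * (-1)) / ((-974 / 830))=-3247790 / 8279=-392.29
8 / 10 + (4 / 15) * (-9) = -8 / 5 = -1.60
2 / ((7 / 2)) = 0.57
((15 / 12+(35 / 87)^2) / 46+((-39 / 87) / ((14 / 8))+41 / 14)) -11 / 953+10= 16844741789 / 1327239288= 12.69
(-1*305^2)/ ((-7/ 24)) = 2232600/ 7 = 318942.86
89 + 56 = 145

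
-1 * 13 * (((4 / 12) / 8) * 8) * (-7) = 91 / 3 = 30.33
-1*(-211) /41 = 5.15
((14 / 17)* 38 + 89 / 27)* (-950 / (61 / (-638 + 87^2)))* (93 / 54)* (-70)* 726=27449412462510500 / 83997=326790390877.18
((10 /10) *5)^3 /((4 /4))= 125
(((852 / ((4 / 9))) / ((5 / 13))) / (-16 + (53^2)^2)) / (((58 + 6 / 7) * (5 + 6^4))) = 58149 / 7048973209300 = 0.00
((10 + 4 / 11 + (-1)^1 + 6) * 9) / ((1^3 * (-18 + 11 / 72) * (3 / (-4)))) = 146016 / 14135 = 10.33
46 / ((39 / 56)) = 66.05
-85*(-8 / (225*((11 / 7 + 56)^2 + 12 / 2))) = 6664 / 7321635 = 0.00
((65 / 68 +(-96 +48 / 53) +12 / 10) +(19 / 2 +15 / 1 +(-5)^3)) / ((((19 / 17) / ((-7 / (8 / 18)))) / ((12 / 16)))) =658808829 / 322240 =2044.47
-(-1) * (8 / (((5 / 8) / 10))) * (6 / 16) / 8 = 6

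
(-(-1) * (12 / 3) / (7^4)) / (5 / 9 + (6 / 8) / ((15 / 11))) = 720 / 477799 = 0.00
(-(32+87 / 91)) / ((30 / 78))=-2999 / 35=-85.69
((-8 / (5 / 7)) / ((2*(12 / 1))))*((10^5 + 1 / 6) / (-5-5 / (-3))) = 4200007 / 300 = 14000.02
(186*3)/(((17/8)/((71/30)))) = 52824/85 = 621.46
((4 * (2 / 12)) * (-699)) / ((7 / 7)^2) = -466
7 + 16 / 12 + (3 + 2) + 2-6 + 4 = 40 / 3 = 13.33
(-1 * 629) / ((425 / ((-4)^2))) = -592 / 25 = -23.68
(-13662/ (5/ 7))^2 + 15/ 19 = 365834479.03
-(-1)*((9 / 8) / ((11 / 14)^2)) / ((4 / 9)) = 4.10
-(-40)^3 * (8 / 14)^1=256000 / 7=36571.43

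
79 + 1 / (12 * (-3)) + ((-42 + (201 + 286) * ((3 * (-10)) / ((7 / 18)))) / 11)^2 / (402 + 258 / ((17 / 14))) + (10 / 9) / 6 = 176017231577 / 9213372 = 19104.54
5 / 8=0.62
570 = 570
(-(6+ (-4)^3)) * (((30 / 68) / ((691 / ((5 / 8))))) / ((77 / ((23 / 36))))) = 16675 / 86833824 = 0.00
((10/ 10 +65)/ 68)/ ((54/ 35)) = 385/ 612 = 0.63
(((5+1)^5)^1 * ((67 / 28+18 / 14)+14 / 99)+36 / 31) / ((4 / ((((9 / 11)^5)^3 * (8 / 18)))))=1622118225594862418076 / 9971091380395158937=162.68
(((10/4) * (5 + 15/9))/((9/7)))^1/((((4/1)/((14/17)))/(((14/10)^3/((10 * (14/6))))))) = 0.31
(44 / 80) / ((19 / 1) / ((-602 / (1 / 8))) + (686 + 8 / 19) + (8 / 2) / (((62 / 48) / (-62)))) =0.00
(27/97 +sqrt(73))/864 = 1/3104 +sqrt(73)/864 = 0.01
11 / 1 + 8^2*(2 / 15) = 19.53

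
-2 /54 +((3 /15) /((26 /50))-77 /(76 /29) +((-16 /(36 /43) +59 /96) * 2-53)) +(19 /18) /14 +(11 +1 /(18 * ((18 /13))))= -241806443 /2240784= -107.91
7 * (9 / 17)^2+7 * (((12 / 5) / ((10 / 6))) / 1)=87003 / 7225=12.04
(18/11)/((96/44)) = 3/4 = 0.75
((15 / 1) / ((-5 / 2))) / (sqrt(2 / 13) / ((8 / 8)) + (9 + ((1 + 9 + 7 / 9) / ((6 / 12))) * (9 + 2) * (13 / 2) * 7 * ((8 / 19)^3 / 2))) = -122361216388398 / 8395270605395251 + 22864298166 * sqrt(26) / 8395270605395251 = -0.01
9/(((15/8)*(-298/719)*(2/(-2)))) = 8628/745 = 11.58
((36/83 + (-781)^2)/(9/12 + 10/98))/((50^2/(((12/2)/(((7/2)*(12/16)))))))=5670201488/8663125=654.52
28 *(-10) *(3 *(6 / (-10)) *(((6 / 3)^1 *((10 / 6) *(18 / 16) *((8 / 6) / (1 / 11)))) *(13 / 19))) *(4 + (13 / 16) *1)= 3468465 / 38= 91275.39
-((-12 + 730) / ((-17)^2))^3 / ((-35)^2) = -370146232 / 29568522025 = -0.01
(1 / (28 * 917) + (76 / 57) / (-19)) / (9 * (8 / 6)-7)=-102647 / 7317660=-0.01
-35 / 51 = -0.69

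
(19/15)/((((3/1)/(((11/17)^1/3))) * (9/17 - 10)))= -209/21735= -0.01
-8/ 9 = -0.89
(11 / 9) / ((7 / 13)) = 143 / 63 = 2.27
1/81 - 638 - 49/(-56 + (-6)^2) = -1029571/1620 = -635.54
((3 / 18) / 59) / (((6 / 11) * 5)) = 11 / 10620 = 0.00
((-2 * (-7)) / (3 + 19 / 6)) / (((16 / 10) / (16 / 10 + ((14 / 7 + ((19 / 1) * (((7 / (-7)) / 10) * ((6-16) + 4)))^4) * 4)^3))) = 790718344231753450979172 / 1806640625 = 437673288915305.69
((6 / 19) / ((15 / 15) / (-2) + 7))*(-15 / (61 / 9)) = -1620 / 15067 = -0.11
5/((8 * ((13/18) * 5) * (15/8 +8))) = 18/1027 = 0.02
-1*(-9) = 9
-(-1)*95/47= 95/47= 2.02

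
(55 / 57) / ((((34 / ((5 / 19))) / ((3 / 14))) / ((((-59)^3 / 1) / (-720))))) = 11295845 / 24744384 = 0.46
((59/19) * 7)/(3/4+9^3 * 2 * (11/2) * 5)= 1652/3047277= 0.00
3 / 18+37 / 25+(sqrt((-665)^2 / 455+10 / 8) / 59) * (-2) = 247 / 150 - sqrt(657865) / 767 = 0.59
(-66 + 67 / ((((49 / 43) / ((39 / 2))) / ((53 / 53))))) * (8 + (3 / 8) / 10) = 68087913 / 7840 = 8684.68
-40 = -40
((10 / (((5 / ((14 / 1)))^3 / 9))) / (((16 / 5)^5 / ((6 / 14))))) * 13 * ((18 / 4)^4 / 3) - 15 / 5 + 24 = 4723796721 / 1048576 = 4504.96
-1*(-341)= 341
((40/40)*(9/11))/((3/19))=57/11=5.18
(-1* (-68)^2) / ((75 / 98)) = -453152 / 75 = -6042.03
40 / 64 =5 / 8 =0.62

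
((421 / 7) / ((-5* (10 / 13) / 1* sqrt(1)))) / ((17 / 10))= -5473 / 595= -9.20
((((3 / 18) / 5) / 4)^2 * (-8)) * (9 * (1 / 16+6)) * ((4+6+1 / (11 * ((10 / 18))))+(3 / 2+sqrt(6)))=-124451 / 352000 - 97 * sqrt(6) / 3200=-0.43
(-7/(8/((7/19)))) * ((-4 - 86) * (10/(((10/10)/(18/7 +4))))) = 36225/19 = 1906.58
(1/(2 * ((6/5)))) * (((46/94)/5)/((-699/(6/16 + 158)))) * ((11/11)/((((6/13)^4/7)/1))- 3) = -5712772499/4087438848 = -1.40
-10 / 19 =-0.53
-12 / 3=-4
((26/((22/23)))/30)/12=299/3960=0.08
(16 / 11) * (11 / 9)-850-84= -932.22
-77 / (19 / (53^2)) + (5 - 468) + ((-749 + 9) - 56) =-240214 / 19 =-12642.84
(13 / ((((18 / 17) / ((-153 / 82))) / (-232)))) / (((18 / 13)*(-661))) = -1416389 / 243909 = -5.81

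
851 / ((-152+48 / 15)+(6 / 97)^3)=-3883423615 / 679027632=-5.72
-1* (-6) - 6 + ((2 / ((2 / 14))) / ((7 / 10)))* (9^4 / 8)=16402.50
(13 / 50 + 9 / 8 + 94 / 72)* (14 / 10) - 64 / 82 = 1101941 / 369000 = 2.99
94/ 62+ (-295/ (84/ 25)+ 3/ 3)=-222073/ 2604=-85.28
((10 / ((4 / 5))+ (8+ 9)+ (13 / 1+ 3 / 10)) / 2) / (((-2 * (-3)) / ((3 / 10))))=107 / 100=1.07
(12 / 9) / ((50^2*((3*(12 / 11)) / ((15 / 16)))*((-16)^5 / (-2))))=11 / 37748736000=0.00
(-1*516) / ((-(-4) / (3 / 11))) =-387 / 11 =-35.18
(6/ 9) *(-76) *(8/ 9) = -1216/ 27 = -45.04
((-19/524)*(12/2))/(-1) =57/262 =0.22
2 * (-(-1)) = 2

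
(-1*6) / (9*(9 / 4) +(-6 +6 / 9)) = -72 / 179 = -0.40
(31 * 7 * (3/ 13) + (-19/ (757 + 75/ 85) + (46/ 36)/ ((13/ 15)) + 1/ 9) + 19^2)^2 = 386910192863313025/ 2272339175184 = 170269.56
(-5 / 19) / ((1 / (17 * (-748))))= 63580 / 19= 3346.32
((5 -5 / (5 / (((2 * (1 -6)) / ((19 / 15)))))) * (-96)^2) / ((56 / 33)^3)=3234330 / 133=24318.27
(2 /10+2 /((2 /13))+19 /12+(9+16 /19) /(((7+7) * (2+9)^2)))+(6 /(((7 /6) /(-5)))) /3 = 545791 /87780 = 6.22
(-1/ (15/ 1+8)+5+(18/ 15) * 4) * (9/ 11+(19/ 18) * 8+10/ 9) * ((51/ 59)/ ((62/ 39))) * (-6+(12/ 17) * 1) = -12256218/ 42067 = -291.35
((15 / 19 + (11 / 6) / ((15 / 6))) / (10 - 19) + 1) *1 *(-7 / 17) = -14917 / 43605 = -0.34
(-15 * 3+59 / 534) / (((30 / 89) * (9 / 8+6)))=-47942 / 2565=-18.69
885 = 885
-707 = -707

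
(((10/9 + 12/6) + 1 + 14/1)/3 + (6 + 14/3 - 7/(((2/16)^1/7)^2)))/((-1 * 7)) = 592253/189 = 3133.61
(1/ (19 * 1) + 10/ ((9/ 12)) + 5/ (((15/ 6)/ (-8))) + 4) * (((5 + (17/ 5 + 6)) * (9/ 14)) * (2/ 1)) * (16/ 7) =273024/ 4655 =58.65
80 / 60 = 4 / 3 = 1.33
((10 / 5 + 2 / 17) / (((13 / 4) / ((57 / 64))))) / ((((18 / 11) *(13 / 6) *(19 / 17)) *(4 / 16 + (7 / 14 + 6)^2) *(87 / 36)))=594 / 416585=0.00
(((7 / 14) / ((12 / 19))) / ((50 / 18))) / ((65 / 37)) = 0.16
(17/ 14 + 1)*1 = 31/ 14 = 2.21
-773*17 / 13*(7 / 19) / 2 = -91987 / 494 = -186.21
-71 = -71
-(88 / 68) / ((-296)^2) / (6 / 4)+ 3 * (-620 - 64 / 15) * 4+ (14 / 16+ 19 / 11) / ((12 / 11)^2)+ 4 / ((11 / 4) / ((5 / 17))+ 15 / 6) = -79306169736019 / 10590145920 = -7488.68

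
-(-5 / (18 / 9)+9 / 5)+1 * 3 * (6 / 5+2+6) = 283 / 10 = 28.30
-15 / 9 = -5 / 3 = -1.67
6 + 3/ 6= 13/ 2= 6.50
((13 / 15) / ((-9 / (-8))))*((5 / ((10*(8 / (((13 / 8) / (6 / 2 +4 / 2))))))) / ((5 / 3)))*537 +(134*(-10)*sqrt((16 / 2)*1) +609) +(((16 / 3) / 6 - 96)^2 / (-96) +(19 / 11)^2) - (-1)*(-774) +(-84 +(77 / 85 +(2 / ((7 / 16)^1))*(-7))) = -2680*sqrt(2) - 366190108733 / 999702000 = -4156.39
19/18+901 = 16237/18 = 902.06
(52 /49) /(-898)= -26 /22001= -0.00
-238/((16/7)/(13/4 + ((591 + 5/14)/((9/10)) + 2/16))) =-39610459/576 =-68768.16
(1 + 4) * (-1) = -5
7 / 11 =0.64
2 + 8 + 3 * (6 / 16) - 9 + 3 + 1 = 6.12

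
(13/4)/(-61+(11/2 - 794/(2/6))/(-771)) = -10023/178618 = -0.06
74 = 74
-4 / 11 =-0.36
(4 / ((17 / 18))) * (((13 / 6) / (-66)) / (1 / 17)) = -26 / 11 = -2.36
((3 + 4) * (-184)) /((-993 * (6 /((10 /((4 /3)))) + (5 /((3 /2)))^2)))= 2415 /22177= 0.11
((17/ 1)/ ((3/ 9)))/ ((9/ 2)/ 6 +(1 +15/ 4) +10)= 102/ 31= 3.29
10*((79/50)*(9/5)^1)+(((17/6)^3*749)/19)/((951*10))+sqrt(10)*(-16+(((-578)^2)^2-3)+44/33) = 5568328673/195145200+334836357115*sqrt(10)/3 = 352948510667.51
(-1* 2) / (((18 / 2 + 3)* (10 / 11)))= -11 / 60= -0.18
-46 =-46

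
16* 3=48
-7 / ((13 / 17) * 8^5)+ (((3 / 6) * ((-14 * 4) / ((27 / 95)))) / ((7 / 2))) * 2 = -647498893 / 11501568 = -56.30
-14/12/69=-7/414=-0.02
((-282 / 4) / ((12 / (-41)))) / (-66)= -1927 / 528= -3.65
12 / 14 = 6 / 7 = 0.86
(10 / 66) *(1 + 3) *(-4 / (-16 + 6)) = 8 / 33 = 0.24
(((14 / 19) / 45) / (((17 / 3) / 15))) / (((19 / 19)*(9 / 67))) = 938 / 2907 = 0.32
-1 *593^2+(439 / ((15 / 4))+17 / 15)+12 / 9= -5272942 / 15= -351529.47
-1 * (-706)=706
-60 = -60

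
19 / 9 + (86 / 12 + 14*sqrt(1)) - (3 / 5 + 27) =-389 / 90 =-4.32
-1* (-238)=238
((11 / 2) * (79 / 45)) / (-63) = -869 / 5670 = -0.15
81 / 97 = 0.84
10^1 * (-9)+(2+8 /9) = -784 /9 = -87.11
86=86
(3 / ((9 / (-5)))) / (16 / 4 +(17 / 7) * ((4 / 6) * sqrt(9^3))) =-35 / 1002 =-0.03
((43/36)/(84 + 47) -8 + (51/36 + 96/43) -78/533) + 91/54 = -34955183/12471462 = -2.80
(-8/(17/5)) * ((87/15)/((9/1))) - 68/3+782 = 115946/153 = 757.82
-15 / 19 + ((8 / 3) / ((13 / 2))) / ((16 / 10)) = -395 / 741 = -0.53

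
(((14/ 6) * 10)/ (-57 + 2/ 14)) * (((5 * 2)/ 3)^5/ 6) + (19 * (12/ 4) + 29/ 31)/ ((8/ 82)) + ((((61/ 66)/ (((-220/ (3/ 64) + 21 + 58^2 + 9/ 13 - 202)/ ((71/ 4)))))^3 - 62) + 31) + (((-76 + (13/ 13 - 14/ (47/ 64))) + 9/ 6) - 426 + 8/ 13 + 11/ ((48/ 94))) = 43892869132612315243019291297161/ 1146483133151834942605975781376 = 38.28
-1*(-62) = 62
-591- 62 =-653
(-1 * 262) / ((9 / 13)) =-3406 / 9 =-378.44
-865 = -865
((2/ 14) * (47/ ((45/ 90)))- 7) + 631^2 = 2787172/ 7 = 398167.43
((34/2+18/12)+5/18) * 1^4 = 169/9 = 18.78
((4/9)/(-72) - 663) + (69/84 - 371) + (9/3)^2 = -2322851/2268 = -1024.18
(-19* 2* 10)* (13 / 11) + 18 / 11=-4922 / 11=-447.45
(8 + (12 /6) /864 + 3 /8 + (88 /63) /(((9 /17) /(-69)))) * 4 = -58355 /84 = -694.70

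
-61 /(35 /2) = -122 /35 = -3.49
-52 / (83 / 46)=-2392 / 83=-28.82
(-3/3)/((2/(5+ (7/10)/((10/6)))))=-271/100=-2.71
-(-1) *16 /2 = 8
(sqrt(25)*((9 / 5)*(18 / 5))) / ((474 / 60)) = 324 / 79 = 4.10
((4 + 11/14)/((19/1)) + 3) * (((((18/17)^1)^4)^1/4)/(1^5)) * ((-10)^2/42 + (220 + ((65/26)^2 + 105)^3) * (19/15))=4435029765561015/2488257632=1782383.67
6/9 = 2/3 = 0.67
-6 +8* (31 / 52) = -1.23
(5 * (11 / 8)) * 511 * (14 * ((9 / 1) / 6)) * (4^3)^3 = 19339837440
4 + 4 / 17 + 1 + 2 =123 / 17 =7.24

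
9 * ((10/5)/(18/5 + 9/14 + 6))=420/239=1.76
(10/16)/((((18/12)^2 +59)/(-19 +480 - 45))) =208/49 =4.24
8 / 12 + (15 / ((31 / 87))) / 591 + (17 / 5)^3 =91700948 / 2290125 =40.04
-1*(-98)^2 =-9604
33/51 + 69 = 1184/17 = 69.65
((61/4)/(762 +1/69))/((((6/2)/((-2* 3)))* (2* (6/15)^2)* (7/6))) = -315675/2944424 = -0.11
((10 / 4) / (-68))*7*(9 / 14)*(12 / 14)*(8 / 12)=-45 / 476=-0.09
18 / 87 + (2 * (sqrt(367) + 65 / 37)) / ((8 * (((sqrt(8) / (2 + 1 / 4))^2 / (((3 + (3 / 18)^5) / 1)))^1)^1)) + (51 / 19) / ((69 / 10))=32951395553 / 23047421952 + 23329 * sqrt(367) / 49152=10.52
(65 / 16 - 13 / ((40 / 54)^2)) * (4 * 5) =-1963 / 5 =-392.60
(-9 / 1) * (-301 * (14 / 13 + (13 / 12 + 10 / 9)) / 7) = 1266.02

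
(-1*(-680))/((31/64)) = 43520/31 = 1403.87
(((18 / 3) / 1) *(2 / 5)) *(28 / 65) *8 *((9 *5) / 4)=6048 / 65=93.05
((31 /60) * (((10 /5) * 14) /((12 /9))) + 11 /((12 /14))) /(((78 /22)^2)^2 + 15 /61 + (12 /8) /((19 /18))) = 24112833899 /162573871860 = 0.15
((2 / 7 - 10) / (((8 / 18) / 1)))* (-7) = 153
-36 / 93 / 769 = -12 / 23839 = -0.00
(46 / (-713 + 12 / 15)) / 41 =-230 / 146001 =-0.00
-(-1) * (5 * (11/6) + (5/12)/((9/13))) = 1055/108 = 9.77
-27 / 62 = -0.44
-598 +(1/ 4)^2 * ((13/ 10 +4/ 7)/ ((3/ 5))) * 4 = -100333/ 168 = -597.22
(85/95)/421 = 17/7999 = 0.00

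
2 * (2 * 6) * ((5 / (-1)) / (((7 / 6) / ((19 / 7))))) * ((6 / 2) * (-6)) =246240 / 49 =5025.31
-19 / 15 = -1.27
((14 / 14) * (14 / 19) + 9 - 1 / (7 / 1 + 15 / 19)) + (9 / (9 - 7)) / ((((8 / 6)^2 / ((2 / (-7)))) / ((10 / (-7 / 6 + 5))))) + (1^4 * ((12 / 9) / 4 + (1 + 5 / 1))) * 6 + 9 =12387159 / 226366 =54.72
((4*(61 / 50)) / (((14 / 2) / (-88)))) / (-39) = 10736 / 6825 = 1.57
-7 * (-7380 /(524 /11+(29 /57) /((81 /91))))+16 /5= 13157455492 /12241685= 1074.81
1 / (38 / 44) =22 / 19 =1.16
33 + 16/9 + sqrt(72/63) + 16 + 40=2 * sqrt(14)/7 + 817/9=91.85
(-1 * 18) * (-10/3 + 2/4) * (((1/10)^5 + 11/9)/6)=18700153/1800000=10.39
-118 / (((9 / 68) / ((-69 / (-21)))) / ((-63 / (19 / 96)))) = 932473.26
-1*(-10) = 10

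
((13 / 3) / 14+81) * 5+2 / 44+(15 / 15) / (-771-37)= 75889553 / 186648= 406.59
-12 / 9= -4 / 3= -1.33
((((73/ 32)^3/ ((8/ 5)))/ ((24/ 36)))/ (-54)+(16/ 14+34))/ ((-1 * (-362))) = 2307931669/ 23913824256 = 0.10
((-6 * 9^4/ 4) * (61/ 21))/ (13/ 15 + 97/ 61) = -366202215/ 31472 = -11635.81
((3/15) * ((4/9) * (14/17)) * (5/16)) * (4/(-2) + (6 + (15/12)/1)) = 49/408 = 0.12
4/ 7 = 0.57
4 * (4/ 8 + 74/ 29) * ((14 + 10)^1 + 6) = 10620/ 29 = 366.21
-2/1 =-2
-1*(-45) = 45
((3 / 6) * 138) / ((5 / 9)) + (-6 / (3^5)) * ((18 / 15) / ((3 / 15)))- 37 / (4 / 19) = -27917 / 540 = -51.70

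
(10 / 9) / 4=5 / 18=0.28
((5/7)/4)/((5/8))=2/7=0.29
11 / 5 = 2.20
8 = 8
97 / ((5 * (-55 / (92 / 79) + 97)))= 8924 / 22895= 0.39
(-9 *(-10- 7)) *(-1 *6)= -918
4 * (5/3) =20/3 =6.67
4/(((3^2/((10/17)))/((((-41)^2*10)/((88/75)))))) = 2101250/561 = 3745.54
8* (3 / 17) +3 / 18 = 161 / 102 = 1.58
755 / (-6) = -755 / 6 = -125.83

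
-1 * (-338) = 338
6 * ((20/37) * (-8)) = -960/37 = -25.95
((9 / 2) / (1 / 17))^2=23409 / 4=5852.25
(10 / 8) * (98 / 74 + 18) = 3575 / 148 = 24.16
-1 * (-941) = 941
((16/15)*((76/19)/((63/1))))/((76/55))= 176/3591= 0.05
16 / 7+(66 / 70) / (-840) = 2.28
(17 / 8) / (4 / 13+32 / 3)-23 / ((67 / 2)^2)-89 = -1365298705 / 15370336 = -88.83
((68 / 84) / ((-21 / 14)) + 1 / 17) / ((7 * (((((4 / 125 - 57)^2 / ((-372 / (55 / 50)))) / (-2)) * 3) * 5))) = -3991250000 / 4181789497347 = -0.00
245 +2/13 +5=3252/13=250.15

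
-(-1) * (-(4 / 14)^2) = -4 / 49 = -0.08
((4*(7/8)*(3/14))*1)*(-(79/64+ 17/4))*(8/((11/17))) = -17901/352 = -50.86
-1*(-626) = 626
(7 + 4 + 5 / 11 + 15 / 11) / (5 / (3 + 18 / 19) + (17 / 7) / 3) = 14805 / 2398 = 6.17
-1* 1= -1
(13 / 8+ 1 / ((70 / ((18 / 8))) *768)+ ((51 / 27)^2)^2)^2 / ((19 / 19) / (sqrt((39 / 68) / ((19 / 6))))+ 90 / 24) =592493321444708307637 / 6548828412460400640 - 45576409341900639049 *sqrt(8398) / 73674319640179507200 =33.78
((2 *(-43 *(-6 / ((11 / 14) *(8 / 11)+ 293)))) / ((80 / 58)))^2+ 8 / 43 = 3651783963 / 2017667500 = 1.81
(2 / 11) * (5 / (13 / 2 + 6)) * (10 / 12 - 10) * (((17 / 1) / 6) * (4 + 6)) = -170 / 9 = -18.89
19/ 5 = 3.80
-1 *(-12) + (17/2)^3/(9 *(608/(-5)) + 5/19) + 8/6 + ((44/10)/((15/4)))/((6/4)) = 2535968369/187097400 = 13.55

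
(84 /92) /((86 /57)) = 1197 /1978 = 0.61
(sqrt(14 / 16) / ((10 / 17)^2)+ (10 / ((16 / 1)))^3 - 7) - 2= -4483 / 512+ 289 *sqrt(14) / 400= -6.05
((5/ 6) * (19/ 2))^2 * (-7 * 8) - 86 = -64723/ 18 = -3595.72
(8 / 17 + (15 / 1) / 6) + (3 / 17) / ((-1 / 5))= 71 / 34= 2.09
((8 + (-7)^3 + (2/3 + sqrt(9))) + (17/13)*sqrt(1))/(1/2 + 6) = -25742/507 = -50.77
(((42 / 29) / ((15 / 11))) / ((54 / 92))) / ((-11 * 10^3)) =-161 / 978750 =-0.00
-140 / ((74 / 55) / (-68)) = 261800 / 37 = 7075.68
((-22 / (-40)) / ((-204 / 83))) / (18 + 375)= -913 / 1603440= -0.00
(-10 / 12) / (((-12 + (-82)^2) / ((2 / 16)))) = -5 / 322176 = -0.00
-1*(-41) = 41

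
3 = 3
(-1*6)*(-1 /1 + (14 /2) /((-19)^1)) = 156 /19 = 8.21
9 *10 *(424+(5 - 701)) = -24480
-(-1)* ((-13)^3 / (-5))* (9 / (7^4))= 19773 / 12005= 1.65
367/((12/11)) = 336.42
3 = 3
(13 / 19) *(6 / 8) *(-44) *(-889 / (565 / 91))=34705671 / 10735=3232.95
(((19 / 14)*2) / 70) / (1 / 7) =19 / 70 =0.27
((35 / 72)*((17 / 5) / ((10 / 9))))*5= 119 / 16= 7.44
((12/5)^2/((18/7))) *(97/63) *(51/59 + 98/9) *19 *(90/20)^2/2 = 11502163/1475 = 7798.08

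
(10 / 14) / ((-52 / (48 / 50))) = -6 / 455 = -0.01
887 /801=1.11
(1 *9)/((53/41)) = 6.96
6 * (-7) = -42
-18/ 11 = -1.64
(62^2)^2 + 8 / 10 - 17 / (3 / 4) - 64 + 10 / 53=11747119006 / 795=14776250.32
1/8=0.12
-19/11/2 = -19/22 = -0.86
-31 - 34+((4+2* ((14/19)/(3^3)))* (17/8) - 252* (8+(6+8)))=-2872997/513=-5600.38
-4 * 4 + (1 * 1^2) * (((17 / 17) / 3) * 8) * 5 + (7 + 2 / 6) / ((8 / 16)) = 12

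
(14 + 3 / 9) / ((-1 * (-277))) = 43 / 831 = 0.05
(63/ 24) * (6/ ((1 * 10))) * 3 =189/ 40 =4.72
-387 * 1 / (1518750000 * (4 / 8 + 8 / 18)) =-0.00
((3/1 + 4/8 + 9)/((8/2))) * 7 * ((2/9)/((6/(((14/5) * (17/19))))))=2.03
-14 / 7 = -2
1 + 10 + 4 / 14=79 / 7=11.29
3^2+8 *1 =17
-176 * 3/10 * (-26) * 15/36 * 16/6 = 4576/3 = 1525.33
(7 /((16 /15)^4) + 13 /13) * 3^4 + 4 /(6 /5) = 102693733 /196608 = 522.33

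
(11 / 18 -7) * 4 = -230 / 9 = -25.56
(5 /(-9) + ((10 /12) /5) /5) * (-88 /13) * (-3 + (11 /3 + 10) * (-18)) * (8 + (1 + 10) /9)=-14246452 /1755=-8117.64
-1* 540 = -540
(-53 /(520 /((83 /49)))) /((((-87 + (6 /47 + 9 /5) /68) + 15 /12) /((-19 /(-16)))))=804593 /336417536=0.00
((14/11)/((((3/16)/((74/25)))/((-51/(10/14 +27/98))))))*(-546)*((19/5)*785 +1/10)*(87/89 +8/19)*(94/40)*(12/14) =97396808654972736/20503375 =4750281778.24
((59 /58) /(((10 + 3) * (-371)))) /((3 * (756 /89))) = -5251 /634436712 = -0.00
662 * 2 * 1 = 1324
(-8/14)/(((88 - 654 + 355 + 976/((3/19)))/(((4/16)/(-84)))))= 0.00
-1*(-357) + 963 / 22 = 8817 / 22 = 400.77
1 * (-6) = -6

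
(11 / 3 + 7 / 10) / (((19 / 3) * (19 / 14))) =0.51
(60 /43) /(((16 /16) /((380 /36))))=1900 /129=14.73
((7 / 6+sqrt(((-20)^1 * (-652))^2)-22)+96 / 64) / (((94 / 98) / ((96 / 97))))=61249216 / 4559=13434.79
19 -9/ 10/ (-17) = 19.05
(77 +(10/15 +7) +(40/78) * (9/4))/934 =3347/36426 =0.09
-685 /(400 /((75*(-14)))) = 14385 /8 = 1798.12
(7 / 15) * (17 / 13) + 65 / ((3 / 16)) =22573 / 65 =347.28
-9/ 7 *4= -36/ 7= -5.14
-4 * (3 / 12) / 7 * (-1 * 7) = 1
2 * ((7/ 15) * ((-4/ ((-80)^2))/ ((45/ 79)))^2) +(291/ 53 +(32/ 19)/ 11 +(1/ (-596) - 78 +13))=-3809026065135786049/ 64170390240000000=-59.36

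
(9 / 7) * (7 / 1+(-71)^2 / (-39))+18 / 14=-14187 / 91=-155.90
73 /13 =5.62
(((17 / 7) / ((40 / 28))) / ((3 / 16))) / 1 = 136 / 15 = 9.07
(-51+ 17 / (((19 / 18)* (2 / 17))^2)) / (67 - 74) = -379542 / 2527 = -150.19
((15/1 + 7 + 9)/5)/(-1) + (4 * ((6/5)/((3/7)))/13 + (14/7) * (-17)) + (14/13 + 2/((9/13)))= -20693/585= -35.37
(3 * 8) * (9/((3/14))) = 1008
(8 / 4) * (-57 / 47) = -114 / 47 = -2.43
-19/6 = -3.17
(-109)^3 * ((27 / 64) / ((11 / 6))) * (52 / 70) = -1363665537 / 6160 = -221374.28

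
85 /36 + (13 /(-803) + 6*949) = 164669939 /28908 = 5696.34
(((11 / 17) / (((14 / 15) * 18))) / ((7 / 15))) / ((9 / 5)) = 0.05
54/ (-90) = -3/ 5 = -0.60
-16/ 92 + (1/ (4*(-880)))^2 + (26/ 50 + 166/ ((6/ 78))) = 615083741207/ 284979200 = 2158.35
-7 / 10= -0.70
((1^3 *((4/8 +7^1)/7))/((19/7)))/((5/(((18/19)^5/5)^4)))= 19122354324594117261656064/446380934808358253546097761875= 0.00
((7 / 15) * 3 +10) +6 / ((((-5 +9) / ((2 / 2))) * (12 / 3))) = 471 / 40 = 11.78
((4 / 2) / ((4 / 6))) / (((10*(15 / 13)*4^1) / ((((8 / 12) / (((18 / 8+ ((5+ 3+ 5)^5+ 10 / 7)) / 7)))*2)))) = 1274 / 779723025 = 0.00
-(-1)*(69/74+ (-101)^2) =754943/74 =10201.93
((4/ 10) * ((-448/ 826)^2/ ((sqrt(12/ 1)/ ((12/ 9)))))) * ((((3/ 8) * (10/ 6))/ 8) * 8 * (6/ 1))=1024 * sqrt(3)/ 10443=0.17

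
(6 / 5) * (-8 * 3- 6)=-36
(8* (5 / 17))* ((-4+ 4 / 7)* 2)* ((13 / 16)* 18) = -28080 / 119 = -235.97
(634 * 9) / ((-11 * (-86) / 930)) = 2653290 / 473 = 5609.49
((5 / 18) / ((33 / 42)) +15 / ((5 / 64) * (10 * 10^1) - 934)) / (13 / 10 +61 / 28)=0.10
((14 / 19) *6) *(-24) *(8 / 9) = -1792 / 19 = -94.32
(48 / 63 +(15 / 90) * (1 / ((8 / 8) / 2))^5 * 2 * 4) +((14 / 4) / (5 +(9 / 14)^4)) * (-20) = 41563024 / 1390487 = 29.89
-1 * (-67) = 67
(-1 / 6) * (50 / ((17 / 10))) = -4.90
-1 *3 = -3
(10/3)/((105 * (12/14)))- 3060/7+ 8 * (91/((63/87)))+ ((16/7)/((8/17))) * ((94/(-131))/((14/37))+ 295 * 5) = 1338548663/173313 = 7723.30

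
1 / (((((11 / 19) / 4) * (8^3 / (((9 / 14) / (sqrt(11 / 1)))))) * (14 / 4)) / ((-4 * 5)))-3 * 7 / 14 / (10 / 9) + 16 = 293 / 20-855 * sqrt(11) / 189728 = 14.64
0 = 0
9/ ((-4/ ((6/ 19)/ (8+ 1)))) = -0.08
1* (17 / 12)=17 / 12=1.42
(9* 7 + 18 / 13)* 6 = 386.31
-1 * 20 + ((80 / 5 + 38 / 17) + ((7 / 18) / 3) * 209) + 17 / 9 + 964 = 909937 / 918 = 991.22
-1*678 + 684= 6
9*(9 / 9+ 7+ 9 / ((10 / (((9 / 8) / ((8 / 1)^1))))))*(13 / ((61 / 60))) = 1825551 / 1952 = 935.22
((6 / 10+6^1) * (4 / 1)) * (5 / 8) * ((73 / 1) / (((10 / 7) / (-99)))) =-1669437 / 20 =-83471.85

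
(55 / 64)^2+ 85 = 351185 / 4096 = 85.74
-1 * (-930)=930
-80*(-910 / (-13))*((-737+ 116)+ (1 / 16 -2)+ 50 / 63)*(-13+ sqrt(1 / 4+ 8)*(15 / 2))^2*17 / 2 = 2699646158825 / 144 -17324217625*sqrt(33) / 6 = 2160867194.77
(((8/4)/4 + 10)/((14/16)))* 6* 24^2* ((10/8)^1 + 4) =217728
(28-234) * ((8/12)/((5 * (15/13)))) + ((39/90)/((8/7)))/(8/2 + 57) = -5226091/219600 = -23.80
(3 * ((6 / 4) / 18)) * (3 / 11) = 3 / 44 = 0.07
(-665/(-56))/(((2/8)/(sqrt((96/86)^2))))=2280/43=53.02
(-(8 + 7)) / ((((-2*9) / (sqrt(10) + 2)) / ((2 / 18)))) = 0.48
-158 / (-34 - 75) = 158 / 109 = 1.45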